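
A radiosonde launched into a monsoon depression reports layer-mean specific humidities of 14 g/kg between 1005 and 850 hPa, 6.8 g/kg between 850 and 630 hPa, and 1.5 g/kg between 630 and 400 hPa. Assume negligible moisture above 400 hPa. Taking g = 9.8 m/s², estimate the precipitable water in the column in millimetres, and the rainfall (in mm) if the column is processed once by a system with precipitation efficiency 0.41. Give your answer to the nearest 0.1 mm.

Precipitable water is the column-integrated vapour mass per unit area: PW = (1/g) Σ q̄ Δp, with q in kg/kg and Δp in Pa (1 kg/m² of water = 1 mm).
Layer 1005–850 hPa: Δp = 155 hPa = 15500 Pa, q̄ = 0.014 kg/kg → 0.014 × 15500 / 9.8 = 22.14 mm
Layer 850–630 hPa: Δp = 220 hPa = 22000 Pa, q̄ = 0.0068 kg/kg → 0.0068 × 22000 / 9.8 = 15.27 mm
Layer 630–400 hPa: Δp = 230 hPa = 23000 Pa, q̄ = 0.0015 kg/kg → 0.0015 × 23000 / 9.8 = 3.52 mm
PW = 22.14 + 15.27 + 3.52 = 40.93 ≈ 40.9 mm.
Rainfall = ε × PW = 0.41 × 40.9 = 16.8 mm.

PW ≈ 40.9 mm; rainfall ≈ 16.8 mm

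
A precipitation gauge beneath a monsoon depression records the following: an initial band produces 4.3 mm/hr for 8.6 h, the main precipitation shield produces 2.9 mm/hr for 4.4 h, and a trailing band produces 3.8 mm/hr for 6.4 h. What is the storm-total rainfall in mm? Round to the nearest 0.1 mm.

Total = Σ Rᵢ Δtᵢ = 4.3 × 8.6 + 2.9 × 4.4 + 3.8 × 6.4
      = 36.98 + 12.76 + 24.32 = 74.1 mm.

total ≈ 74.1 mm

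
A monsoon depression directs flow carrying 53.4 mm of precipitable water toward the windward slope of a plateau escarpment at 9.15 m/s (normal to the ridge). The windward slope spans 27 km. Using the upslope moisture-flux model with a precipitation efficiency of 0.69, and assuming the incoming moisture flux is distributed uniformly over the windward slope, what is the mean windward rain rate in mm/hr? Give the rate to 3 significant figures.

Incoming column moisture flux per unit ridge length: F = V × PW = 9.15 × 53.4 = 488.61 mm·m/s.
Spread over the 27 km slope with efficiency ε = 0.69: R = ε·F/W = 0.69 × 488.61 / 27000 m = 1.249e-02 mm/s.
R = 1.249e-02 × 3600 = 45.0 mm/hr.

R ≈ 45.0 mm/hr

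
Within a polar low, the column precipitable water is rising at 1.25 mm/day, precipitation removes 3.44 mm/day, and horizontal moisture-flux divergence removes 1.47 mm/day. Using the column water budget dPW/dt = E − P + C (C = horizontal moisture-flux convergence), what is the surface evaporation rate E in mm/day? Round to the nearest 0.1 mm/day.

dPW/dt = +1.25 mm/day.
E = dPW/dt + P − C = (+1.25) + 3.44 − (-1.47) = 6.2 mm/day.

E ≈ 6.2 mm/day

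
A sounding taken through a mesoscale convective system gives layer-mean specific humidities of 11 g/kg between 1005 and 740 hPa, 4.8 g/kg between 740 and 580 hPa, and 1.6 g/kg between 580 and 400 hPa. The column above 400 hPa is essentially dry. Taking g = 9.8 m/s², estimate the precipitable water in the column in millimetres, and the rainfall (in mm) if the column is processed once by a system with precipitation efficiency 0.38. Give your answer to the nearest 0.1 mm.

PW ≈ 40.5 mm; rainfall ≈ 15.4 mm

Precipitable water is the column-integrated vapour mass per unit area: PW = (1/g) Σ q̄ Δp, with q in kg/kg and Δp in Pa (1 kg/m² of water = 1 mm).
Layer 1005–740 hPa: Δp = 265 hPa = 26500 Pa, q̄ = 0.011 kg/kg → 0.011 × 26500 / 9.8 = 29.74 mm
Layer 740–580 hPa: Δp = 160 hPa = 16000 Pa, q̄ = 0.0048 kg/kg → 0.0048 × 16000 / 9.8 = 7.84 mm
Layer 580–400 hPa: Δp = 180 hPa = 18000 Pa, q̄ = 0.0016 kg/kg → 0.0016 × 18000 / 9.8 = 2.94 mm
PW = 29.74 + 7.84 + 2.94 = 40.52 ≈ 40.5 mm.
Rainfall = ε × PW = 0.38 × 40.5 = 15.4 mm.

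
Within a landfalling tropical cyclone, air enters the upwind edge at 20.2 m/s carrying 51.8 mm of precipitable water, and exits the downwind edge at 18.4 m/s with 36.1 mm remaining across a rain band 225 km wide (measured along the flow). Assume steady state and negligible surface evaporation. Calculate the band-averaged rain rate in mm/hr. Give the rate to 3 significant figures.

R ≈ 6.11 mm/hr

Column moisture flux per unit crosswind length is F = V × PW.
Inflow: F_in = 20.2 × 51.8 = 1046.36 mm·m/s
Outflow: F_out = 18.4 × 36.1 = 664.24 mm·m/s
Steady-state rate R = (F_in − F_out)/L = (1046.36 − 664.24) / 225000 m = 1.698e-03 mm/s.
R = 1.698e-03 × 3600 = 6.11 mm/hr.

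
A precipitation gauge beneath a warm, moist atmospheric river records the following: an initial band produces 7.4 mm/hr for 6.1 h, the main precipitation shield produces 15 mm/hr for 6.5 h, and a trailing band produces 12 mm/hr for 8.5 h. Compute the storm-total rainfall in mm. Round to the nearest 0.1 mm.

Total = Σ Rᵢ Δtᵢ = 7.4 × 6.1 + 15 × 6.5 + 12 × 8.5
      = 45.14 + 97.5 + 102 = 244.6 mm.

total ≈ 244.6 mm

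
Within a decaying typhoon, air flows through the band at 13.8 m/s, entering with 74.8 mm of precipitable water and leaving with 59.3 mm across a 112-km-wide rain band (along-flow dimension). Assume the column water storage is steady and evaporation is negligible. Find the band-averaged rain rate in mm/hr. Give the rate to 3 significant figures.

Column moisture flux per unit crosswind length is F = V × PW.
Inflow: F_in = 13.8 × 74.8 = 1032.24 mm·m/s
Outflow: F_out = 13.8 × 59.3 = 818.34 mm·m/s
Steady-state rate R = (F_in − F_out)/L = (1032.24 − 818.34) / 112000 m = 1.910e-03 mm/s.
R = 1.910e-03 × 3600 = 6.88 mm/hr.

R ≈ 6.88 mm/hr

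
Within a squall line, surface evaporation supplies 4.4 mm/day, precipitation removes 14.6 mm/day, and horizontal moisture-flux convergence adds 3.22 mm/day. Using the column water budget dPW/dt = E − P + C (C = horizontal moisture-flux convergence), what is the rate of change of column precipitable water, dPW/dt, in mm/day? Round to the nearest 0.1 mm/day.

dPW/dt = E − P + C = 4.4 − 14.6 + (3.22) = -7.0 mm/day.

dPW/dt ≈ -7.0 mm/day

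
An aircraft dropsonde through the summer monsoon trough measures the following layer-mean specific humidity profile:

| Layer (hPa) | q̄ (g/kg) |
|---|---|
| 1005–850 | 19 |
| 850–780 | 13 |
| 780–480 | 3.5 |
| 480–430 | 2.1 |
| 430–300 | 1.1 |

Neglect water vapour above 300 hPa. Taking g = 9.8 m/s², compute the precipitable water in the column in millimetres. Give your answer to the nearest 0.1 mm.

Precipitable water is the column-integrated vapour mass per unit area: PW = (1/g) Σ q̄ Δp, with q in kg/kg and Δp in Pa (1 kg/m² of water = 1 mm).
Layer 1005–850 hPa: Δp = 155 hPa = 15500 Pa, q̄ = 0.019 kg/kg → 0.019 × 15500 / 9.8 = 30.05 mm
Layer 850–780 hPa: Δp = 70 hPa = 7000 Pa, q̄ = 0.013 kg/kg → 0.013 × 7000 / 9.8 = 9.29 mm
Layer 780–480 hPa: Δp = 300 hPa = 30000 Pa, q̄ = 0.0035 kg/kg → 0.0035 × 30000 / 9.8 = 10.71 mm
Layer 480–430 hPa: Δp = 50 hPa = 5000 Pa, q̄ = 0.0021 kg/kg → 0.0021 × 5000 / 9.8 = 1.07 mm
Layer 430–300 hPa: Δp = 130 hPa = 13000 Pa, q̄ = 0.0011 kg/kg → 0.0011 × 13000 / 9.8 = 1.46 mm
PW = 30.05 + 9.29 + 10.71 + 1.07 + 1.46 = 52.58 ≈ 52.6 mm.

PW ≈ 52.6 mm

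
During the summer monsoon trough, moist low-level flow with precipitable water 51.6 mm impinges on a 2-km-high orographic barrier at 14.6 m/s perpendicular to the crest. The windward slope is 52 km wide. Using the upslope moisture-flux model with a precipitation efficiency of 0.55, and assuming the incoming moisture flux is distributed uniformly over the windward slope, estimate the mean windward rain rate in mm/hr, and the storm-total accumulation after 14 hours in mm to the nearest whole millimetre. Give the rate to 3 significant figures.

R ≈ 28.7 mm/hr; total ≈ 402 mm

Incoming column moisture flux per unit ridge length: F = V × PW = 14.6 × 51.6 = 753.36 mm·m/s.
Spread over the 52 km slope with efficiency ε = 0.55: R = ε·F/W = 0.55 × 753.36 / 52000 m = 7.968e-03 mm/s.
R = 7.968e-03 × 3600 = 28.7 mm/hr.
Over 14 h: total = 28.7 × 14 = 401.8 ≈ 402 mm.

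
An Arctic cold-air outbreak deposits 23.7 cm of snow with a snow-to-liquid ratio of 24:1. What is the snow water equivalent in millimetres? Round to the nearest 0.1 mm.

SWE = snow depth / ratio = 23.7 cm / 24 = 0.987 cm = 9.9 mm.

SWE ≈ 9.9 mm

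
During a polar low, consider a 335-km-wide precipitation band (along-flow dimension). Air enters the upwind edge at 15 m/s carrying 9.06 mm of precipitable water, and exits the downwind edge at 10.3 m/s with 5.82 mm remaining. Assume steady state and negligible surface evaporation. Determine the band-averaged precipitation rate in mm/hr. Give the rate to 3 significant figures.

R ≈ 0.816 mm/hr

Column moisture flux per unit crosswind length is F = V × PW.
Inflow: F_in = 15 × 9.06 = 135.9 mm·m/s
Outflow: F_out = 10.3 × 5.82 = 59.946 mm·m/s
Steady-state rate R = (F_in − F_out)/L = (135.9 − 59.946) / 335000 m = 2.267e-04 mm/s.
R = 2.267e-04 × 3600 = 0.816 mm/hr.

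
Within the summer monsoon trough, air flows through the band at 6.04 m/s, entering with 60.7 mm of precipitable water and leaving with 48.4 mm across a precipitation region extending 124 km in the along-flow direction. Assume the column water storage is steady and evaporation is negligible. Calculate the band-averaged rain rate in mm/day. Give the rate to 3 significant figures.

R ≈ 51.8 mm/day

Column moisture flux per unit crosswind length is F = V × PW.
Inflow: F_in = 6.04 × 60.7 = 366.628 mm·m/s
Outflow: F_out = 6.04 × 48.4 = 292.336 mm·m/s
Steady-state rate R = (F_in − F_out)/L = (366.628 − 292.336) / 124000 m = 5.991e-04 mm/s.
R = 5.991e-04 × 3600 × 24 = 51.8 mm/day.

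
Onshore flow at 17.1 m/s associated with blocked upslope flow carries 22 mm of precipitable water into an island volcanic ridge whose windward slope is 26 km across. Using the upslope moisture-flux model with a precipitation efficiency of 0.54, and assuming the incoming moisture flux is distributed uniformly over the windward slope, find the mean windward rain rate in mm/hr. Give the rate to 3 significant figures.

R ≈ 28.1 mm/hr

Incoming column moisture flux per unit ridge length: F = V × PW = 17.1 × 22 = 376.2 mm·m/s.
Spread over the 26 km slope with efficiency ε = 0.54: R = ε·F/W = 0.54 × 376.2 / 26000 m = 7.813e-03 mm/s.
R = 7.813e-03 × 3600 = 28.1 mm/hr.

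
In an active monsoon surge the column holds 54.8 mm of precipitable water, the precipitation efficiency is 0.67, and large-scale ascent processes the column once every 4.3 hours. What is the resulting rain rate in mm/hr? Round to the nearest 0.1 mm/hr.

Each overturning extracts ε × PW = 0.67 × 54.8 = 36.716 mm.
Rate = ε·PW / τ = 36.716 / 4.3 h = 8.5 mm/hr.

R ≈ 8.5 mm/hr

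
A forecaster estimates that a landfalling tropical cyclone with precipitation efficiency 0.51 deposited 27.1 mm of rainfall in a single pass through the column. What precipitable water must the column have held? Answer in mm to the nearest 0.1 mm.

PW ≈ 53.1 mm

PW = rainfall / ε = 27.1 / 0.51 = 53.1 mm.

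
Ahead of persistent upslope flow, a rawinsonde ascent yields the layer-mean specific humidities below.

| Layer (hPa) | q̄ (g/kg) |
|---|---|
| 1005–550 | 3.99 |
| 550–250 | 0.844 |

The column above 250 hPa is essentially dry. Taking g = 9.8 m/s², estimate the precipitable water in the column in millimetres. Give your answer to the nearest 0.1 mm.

PW ≈ 21.1 mm

Precipitable water is the column-integrated vapour mass per unit area: PW = (1/g) Σ q̄ Δp, with q in kg/kg and Δp in Pa (1 kg/m² of water = 1 mm).
Layer 1005–550 hPa: Δp = 455 hPa = 45500 Pa, q̄ = 0.00399 kg/kg → 0.00399 × 45500 / 9.8 = 18.53 mm
Layer 550–250 hPa: Δp = 300 hPa = 30000 Pa, q̄ = 0.000844 kg/kg → 0.000844 × 30000 / 9.8 = 2.58 mm
PW = 18.53 + 2.58 = 21.11 ≈ 21.1 mm.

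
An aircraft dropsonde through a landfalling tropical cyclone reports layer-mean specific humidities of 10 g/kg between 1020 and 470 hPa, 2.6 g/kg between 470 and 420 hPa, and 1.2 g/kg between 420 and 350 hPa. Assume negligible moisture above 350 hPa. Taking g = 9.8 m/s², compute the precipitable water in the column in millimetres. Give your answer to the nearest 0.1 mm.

PW ≈ 58.3 mm

Precipitable water is the column-integrated vapour mass per unit area: PW = (1/g) Σ q̄ Δp, with q in kg/kg and Δp in Pa (1 kg/m² of water = 1 mm).
Layer 1020–470 hPa: Δp = 550 hPa = 55000 Pa, q̄ = 0.01 kg/kg → 0.01 × 55000 / 9.8 = 56.12 mm
Layer 470–420 hPa: Δp = 50 hPa = 5000 Pa, q̄ = 0.0026 kg/kg → 0.0026 × 5000 / 9.8 = 1.33 mm
Layer 420–350 hPa: Δp = 70 hPa = 7000 Pa, q̄ = 0.0012 kg/kg → 0.0012 × 7000 / 9.8 = 0.86 mm
PW = 56.12 + 1.33 + 0.86 = 58.31 ≈ 58.3 mm.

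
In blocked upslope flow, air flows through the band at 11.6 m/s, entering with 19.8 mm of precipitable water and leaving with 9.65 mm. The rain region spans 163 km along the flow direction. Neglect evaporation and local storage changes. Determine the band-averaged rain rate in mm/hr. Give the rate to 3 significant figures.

R ≈ 2.60 mm/hr

Column moisture flux per unit crosswind length is F = V × PW.
Inflow: F_in = 11.6 × 19.8 = 229.68 mm·m/s
Outflow: F_out = 11.6 × 9.65 = 111.94 mm·m/s
Steady-state rate R = (F_in − F_out)/L = (229.68 − 111.94) / 163000 m = 7.223e-04 mm/s.
R = 7.223e-04 × 3600 = 2.60 mm/hr.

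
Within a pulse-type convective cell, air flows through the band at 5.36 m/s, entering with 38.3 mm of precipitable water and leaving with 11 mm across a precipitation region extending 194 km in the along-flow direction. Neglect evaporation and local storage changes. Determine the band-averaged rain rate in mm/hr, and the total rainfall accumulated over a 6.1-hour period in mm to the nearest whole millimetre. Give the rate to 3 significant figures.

R ≈ 2.72 mm/hr; total ≈ 17 mm

Column moisture flux per unit crosswind length is F = V × PW.
Inflow: F_in = 5.36 × 38.3 = 205.288 mm·m/s
Outflow: F_out = 5.36 × 11 = 58.96 mm·m/s
Steady-state rate R = (F_in − F_out)/L = (205.288 − 58.96) / 194000 m = 7.543e-04 mm/s.
R = 7.543e-04 × 3600 = 2.72 mm/hr.
Over 6.1 h: total = 2.72 × 6.1 = 16.592 ≈ 17 mm.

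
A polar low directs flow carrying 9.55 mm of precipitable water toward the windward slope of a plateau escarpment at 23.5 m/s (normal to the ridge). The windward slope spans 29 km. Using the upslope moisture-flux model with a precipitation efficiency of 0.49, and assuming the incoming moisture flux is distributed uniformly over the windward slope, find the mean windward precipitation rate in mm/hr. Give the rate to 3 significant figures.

Incoming column moisture flux per unit ridge length: F = V × PW = 23.5 × 9.55 = 224.425 mm·m/s.
Spread over the 29 km slope with efficiency ε = 0.49: R = ε·F/W = 0.49 × 224.425 / 29000 m = 3.792e-03 mm/s.
R = 3.792e-03 × 3600 = 13.7 mm/hr.

R ≈ 13.7 mm/hr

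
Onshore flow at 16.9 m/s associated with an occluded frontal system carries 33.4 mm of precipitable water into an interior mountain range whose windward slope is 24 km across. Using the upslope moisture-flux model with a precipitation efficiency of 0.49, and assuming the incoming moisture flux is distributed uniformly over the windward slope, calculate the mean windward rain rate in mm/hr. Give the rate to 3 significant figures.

Incoming column moisture flux per unit ridge length: F = V × PW = 16.9 × 33.4 = 564.46 mm·m/s.
Spread over the 24 km slope with efficiency ε = 0.49: R = ε·F/W = 0.49 × 564.46 / 24000 m = 1.152e-02 mm/s.
R = 1.152e-02 × 3600 = 41.5 mm/hr.

R ≈ 41.5 mm/hr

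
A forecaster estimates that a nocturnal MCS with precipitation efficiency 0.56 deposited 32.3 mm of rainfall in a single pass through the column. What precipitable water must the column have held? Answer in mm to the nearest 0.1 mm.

PW ≈ 57.7 mm

PW = rainfall / ε = 32.3 / 0.56 = 57.7 mm.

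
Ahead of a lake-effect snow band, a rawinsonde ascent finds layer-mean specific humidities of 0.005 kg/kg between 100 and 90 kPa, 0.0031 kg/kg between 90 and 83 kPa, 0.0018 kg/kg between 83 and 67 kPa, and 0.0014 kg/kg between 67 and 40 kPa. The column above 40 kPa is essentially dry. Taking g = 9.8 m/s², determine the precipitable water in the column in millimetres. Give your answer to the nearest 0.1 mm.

PW ≈ 14.1 mm

Precipitable water is the column-integrated vapour mass per unit area: PW = (1/g) Σ q̄ Δp, with q in kg/kg and Δp in Pa (1 kg/m² of water = 1 mm).
Layer 100–90 kPa: Δp = 100 hPa = 10000 Pa, q̄ = 0.005 kg/kg → 0.005 × 10000 / 9.8 = 5.10 mm
Layer 90–83 kPa: Δp = 70 hPa = 7000 Pa, q̄ = 0.0031 kg/kg → 0.0031 × 7000 / 9.8 = 2.21 mm
Layer 83–67 kPa: Δp = 160 hPa = 16000 Pa, q̄ = 0.0018 kg/kg → 0.0018 × 16000 / 9.8 = 2.94 mm
Layer 67–40 kPa: Δp = 270 hPa = 27000 Pa, q̄ = 0.0014 kg/kg → 0.0014 × 27000 / 9.8 = 3.86 mm
PW = 5.10 + 2.21 + 2.94 + 3.86 = 14.11 ≈ 14.1 mm.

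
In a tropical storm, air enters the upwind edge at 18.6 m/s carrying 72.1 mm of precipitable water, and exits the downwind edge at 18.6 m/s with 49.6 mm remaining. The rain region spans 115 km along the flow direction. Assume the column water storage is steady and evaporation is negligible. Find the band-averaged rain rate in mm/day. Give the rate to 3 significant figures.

Column moisture flux per unit crosswind length is F = V × PW.
Inflow: F_in = 18.6 × 72.1 = 1341.06 mm·m/s
Outflow: F_out = 18.6 × 49.6 = 922.56 mm·m/s
Steady-state rate R = (F_in − F_out)/L = (1341.06 − 922.56) / 115000 m = 3.639e-03 mm/s.
R = 3.639e-03 × 3600 × 24 = 314 mm/day.

R ≈ 314 mm/day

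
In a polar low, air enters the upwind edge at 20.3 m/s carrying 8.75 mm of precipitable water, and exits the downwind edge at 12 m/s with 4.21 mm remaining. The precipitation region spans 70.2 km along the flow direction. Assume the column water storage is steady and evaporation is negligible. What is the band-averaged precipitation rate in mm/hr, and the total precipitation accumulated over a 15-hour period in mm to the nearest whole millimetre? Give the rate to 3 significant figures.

Column moisture flux per unit crosswind length is F = V × PW.
Inflow: F_in = 20.3 × 8.75 = 177.625 mm·m/s
Outflow: F_out = 12 × 4.21 = 50.52 mm·m/s
Steady-state rate R = (F_in − F_out)/L = (177.625 − 50.52) / 70200 m = 1.811e-03 mm/s.
R = 1.811e-03 × 3600 = 6.52 mm/hr.
Over 15 h: total = 6.52 × 15 = 97.8 ≈ 98 mm.

R ≈ 6.52 mm/hr; total ≈ 98 mm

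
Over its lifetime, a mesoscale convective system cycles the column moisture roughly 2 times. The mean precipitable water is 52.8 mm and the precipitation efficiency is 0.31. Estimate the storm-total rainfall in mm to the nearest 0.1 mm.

Each cycle deposits ε × PW = 0.31 × 52.8 = 16.368 mm.
Over 2 cycles: 2 × 16.368 = 32.7 mm.

rainfall ≈ 32.7 mm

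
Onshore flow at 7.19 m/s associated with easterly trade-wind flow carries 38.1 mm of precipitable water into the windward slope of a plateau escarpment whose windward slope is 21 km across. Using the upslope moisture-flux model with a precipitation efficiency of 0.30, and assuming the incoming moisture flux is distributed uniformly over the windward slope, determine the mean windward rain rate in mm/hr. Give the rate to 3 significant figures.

R ≈ 14.1 mm/hr

Incoming column moisture flux per unit ridge length: F = V × PW = 7.19 × 38.1 = 273.939 mm·m/s.
Spread over the 21 km slope with efficiency ε = 0.30: R = ε·F/W = 0.30 × 273.939 / 21000 m = 3.913e-03 mm/s.
R = 3.913e-03 × 3600 = 14.1 mm/hr.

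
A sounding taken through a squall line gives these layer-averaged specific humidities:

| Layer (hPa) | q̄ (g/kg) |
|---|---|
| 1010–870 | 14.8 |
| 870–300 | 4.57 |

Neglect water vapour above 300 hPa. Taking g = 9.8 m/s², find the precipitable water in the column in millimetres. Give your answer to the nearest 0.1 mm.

PW ≈ 47.7 mm

Precipitable water is the column-integrated vapour mass per unit area: PW = (1/g) Σ q̄ Δp, with q in kg/kg and Δp in Pa (1 kg/m² of water = 1 mm).
Layer 1010–870 hPa: Δp = 140 hPa = 14000 Pa, q̄ = 0.0148 kg/kg → 0.0148 × 14000 / 9.8 = 21.14 mm
Layer 870–300 hPa: Δp = 570 hPa = 57000 Pa, q̄ = 0.00457 kg/kg → 0.00457 × 57000 / 9.8 = 26.58 mm
PW = 21.14 + 26.58 = 47.72 ≈ 47.7 mm.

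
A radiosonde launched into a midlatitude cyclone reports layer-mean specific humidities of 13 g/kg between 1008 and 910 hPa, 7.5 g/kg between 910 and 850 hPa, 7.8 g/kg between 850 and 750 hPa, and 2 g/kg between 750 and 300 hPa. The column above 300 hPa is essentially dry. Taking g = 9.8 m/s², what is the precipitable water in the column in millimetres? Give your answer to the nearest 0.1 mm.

PW ≈ 34.7 mm

Precipitable water is the column-integrated vapour mass per unit area: PW = (1/g) Σ q̄ Δp, with q in kg/kg and Δp in Pa (1 kg/m² of water = 1 mm).
Layer 1008–910 hPa: Δp = 98 hPa = 9800 Pa, q̄ = 0.013 kg/kg → 0.013 × 9800 / 9.8 = 13.00 mm
Layer 910–850 hPa: Δp = 60 hPa = 6000 Pa, q̄ = 0.0075 kg/kg → 0.0075 × 6000 / 9.8 = 4.59 mm
Layer 850–750 hPa: Δp = 100 hPa = 10000 Pa, q̄ = 0.0078 kg/kg → 0.0078 × 10000 / 9.8 = 7.96 mm
Layer 750–300 hPa: Δp = 450 hPa = 45000 Pa, q̄ = 0.002 kg/kg → 0.002 × 45000 / 9.8 = 9.18 mm
PW = 13.00 + 4.59 + 7.96 + 9.18 = 34.73 ≈ 34.7 mm.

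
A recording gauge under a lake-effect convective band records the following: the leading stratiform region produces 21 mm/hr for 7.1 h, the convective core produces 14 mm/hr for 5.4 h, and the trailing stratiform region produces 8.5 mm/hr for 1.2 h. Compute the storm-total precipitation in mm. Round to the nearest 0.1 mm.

Total = Σ Rᵢ Δtᵢ = 21 × 7.1 + 14 × 5.4 + 8.5 × 1.2
      = 149.1 + 75.6 + 10.2 = 234.9 mm.

total ≈ 234.9 mm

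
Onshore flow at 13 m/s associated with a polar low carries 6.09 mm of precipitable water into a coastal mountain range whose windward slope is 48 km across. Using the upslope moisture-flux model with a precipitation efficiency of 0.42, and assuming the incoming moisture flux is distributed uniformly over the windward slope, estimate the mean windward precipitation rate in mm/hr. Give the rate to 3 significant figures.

Incoming column moisture flux per unit ridge length: F = V × PW = 13 × 6.09 = 79.17 mm·m/s.
Spread over the 48 km slope with efficiency ε = 0.42: R = ε·F/W = 0.42 × 79.17 / 48000 m = 6.927e-04 mm/s.
R = 6.927e-04 × 3600 = 2.49 mm/hr.

R ≈ 2.49 mm/hr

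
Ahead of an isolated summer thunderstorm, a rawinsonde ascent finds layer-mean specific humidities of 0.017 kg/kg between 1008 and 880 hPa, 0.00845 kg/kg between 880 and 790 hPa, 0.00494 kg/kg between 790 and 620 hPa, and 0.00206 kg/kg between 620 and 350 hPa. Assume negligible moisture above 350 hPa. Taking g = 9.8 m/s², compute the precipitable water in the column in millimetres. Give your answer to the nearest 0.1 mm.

PW ≈ 44.2 mm

Precipitable water is the column-integrated vapour mass per unit area: PW = (1/g) Σ q̄ Δp, with q in kg/kg and Δp in Pa (1 kg/m² of water = 1 mm).
Layer 1008–880 hPa: Δp = 128 hPa = 12800 Pa, q̄ = 0.017 kg/kg → 0.017 × 12800 / 9.8 = 22.20 mm
Layer 880–790 hPa: Δp = 90 hPa = 9000 Pa, q̄ = 0.00845 kg/kg → 0.00845 × 9000 / 9.8 = 7.76 mm
Layer 790–620 hPa: Δp = 170 hPa = 17000 Pa, q̄ = 0.00494 kg/kg → 0.00494 × 17000 / 9.8 = 8.57 mm
Layer 620–350 hPa: Δp = 270 hPa = 27000 Pa, q̄ = 0.00206 kg/kg → 0.00206 × 27000 / 9.8 = 5.68 mm
PW = 22.20 + 7.76 + 8.57 + 5.68 = 44.21 ≈ 44.2 mm.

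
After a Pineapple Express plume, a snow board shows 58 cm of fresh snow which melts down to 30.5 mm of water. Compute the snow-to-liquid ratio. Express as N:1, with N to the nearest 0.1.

ratio ≈ 19.0

Ratio = snow depth / SWE = 580 mm / 30.5 mm = 19.0, i.e. 19.0:1.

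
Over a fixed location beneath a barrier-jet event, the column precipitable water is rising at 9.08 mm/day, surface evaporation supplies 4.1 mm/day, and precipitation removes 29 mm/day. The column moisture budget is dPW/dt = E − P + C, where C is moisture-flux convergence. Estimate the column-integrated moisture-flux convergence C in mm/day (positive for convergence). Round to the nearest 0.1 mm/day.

C ≈ 34.0 mm/day

dPW/dt = +9.08 mm/day.
C = dPW/dt − E + P = (+9.08) − 4.1 + 29 = 34.0 mm/day.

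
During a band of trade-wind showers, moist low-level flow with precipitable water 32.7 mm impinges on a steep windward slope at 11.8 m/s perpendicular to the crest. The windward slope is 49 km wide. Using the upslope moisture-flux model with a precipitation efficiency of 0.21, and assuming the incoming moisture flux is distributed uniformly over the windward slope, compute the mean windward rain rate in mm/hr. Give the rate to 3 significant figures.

R ≈ 5.95 mm/hr

Incoming column moisture flux per unit ridge length: F = V × PW = 11.8 × 32.7 = 385.86 mm·m/s.
Spread over the 49 km slope with efficiency ε = 0.21: R = ε·F/W = 0.21 × 385.86 / 49000 m = 1.654e-03 mm/s.
R = 1.654e-03 × 3600 = 5.95 mm/hr.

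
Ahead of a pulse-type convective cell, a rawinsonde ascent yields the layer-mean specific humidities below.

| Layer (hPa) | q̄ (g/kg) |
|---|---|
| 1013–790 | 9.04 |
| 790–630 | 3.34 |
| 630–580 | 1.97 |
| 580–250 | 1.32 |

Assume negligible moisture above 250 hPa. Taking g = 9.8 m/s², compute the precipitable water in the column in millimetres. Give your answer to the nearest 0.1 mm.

PW ≈ 31.5 mm

Precipitable water is the column-integrated vapour mass per unit area: PW = (1/g) Σ q̄ Δp, with q in kg/kg and Δp in Pa (1 kg/m² of water = 1 mm).
Layer 1013–790 hPa: Δp = 223 hPa = 22300 Pa, q̄ = 0.00904 kg/kg → 0.00904 × 22300 / 9.8 = 20.57 mm
Layer 790–630 hPa: Δp = 160 hPa = 16000 Pa, q̄ = 0.00334 kg/kg → 0.00334 × 16000 / 9.8 = 5.45 mm
Layer 630–580 hPa: Δp = 50 hPa = 5000 Pa, q̄ = 0.00197 kg/kg → 0.00197 × 5000 / 9.8 = 1.01 mm
Layer 580–250 hPa: Δp = 330 hPa = 33000 Pa, q̄ = 0.00132 kg/kg → 0.00132 × 33000 / 9.8 = 4.44 mm
PW = 20.57 + 5.45 + 1.01 + 4.44 = 31.47 ≈ 31.5 mm.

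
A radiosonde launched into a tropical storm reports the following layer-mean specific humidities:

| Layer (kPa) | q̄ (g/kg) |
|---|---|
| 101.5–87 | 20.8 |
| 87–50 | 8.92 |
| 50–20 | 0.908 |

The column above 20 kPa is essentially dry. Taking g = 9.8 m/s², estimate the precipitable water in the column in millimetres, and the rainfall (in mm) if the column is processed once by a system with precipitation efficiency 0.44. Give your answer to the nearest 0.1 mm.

Precipitable water is the column-integrated vapour mass per unit area: PW = (1/g) Σ q̄ Δp, with q in kg/kg and Δp in Pa (1 kg/m² of water = 1 mm).
Layer 101.5–87 kPa: Δp = 145 hPa = 14500 Pa, q̄ = 0.0208 kg/kg → 0.0208 × 14500 / 9.8 = 30.78 mm
Layer 87–50 kPa: Δp = 370 hPa = 37000 Pa, q̄ = 0.00892 kg/kg → 0.00892 × 37000 / 9.8 = 33.68 mm
Layer 50–20 kPa: Δp = 300 hPa = 30000 Pa, q̄ = 0.000908 kg/kg → 0.000908 × 30000 / 9.8 = 2.78 mm
PW = 30.78 + 33.68 + 2.78 = 67.24 ≈ 67.2 mm.
Rainfall = ε × PW = 0.44 × 67.2 = 29.6 mm.

PW ≈ 67.2 mm; rainfall ≈ 29.6 mm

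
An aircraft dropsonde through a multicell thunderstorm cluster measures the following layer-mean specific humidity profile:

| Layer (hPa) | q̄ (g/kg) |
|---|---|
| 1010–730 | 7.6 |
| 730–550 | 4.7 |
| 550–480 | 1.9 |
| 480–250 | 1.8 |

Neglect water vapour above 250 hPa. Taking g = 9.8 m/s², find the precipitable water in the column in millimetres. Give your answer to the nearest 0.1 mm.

Precipitable water is the column-integrated vapour mass per unit area: PW = (1/g) Σ q̄ Δp, with q in kg/kg and Δp in Pa (1 kg/m² of water = 1 mm).
Layer 1010–730 hPa: Δp = 280 hPa = 28000 Pa, q̄ = 0.0076 kg/kg → 0.0076 × 28000 / 9.8 = 21.71 mm
Layer 730–550 hPa: Δp = 180 hPa = 18000 Pa, q̄ = 0.0047 kg/kg → 0.0047 × 18000 / 9.8 = 8.63 mm
Layer 550–480 hPa: Δp = 70 hPa = 7000 Pa, q̄ = 0.0019 kg/kg → 0.0019 × 7000 / 9.8 = 1.36 mm
Layer 480–250 hPa: Δp = 230 hPa = 23000 Pa, q̄ = 0.0018 kg/kg → 0.0018 × 23000 / 9.8 = 4.22 mm
PW = 21.71 + 8.63 + 1.36 + 4.22 = 35.92 ≈ 35.9 mm.

PW ≈ 35.9 mm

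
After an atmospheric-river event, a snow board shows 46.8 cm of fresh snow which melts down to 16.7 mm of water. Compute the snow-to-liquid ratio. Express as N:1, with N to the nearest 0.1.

ratio ≈ 28.0

Ratio = snow depth / SWE = 468 mm / 16.7 mm = 28.0, i.e. 28.0:1.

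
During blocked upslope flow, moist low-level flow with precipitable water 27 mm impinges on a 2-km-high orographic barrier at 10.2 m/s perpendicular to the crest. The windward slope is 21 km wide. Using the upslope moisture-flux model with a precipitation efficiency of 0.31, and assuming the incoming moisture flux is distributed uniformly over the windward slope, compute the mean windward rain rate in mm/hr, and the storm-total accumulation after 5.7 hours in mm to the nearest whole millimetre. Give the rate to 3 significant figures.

Incoming column moisture flux per unit ridge length: F = V × PW = 10.2 × 27 = 275.4 mm·m/s.
Spread over the 21 km slope with efficiency ε = 0.31: R = ε·F/W = 0.31 × 275.4 / 21000 m = 4.065e-03 mm/s.
R = 4.065e-03 × 3600 = 14.6 mm/hr.
Over 5.7 h: total = 14.6 × 5.7 = 83.22 ≈ 83 mm.

R ≈ 14.6 mm/hr; total ≈ 83 mm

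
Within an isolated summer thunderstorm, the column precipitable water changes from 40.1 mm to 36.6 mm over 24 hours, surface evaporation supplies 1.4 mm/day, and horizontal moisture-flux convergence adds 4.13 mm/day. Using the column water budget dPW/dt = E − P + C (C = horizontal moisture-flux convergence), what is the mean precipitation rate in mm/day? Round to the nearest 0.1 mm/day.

dPW/dt = (36.6 − 40.1) mm / (24/24 day) = -3.500 mm/day.
P = E + C − dPW/dt = 1.4 + (4.13) − (-3.500) = 9.0 mm/day.

P ≈ 9.0 mm/day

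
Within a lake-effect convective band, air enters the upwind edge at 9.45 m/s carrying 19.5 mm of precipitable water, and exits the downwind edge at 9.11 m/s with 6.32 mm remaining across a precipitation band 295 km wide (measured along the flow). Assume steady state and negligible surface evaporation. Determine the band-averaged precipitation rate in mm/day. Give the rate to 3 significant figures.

Column moisture flux per unit crosswind length is F = V × PW.
Inflow: F_in = 9.45 × 19.5 = 184.275 mm·m/s
Outflow: F_out = 9.11 × 6.32 = 57.5752 mm·m/s
Steady-state rate R = (F_in − F_out)/L = (184.275 − 57.5752) / 295000 m = 4.295e-04 mm/s.
R = 4.295e-04 × 3600 × 24 = 37.1 mm/day.

R ≈ 37.1 mm/day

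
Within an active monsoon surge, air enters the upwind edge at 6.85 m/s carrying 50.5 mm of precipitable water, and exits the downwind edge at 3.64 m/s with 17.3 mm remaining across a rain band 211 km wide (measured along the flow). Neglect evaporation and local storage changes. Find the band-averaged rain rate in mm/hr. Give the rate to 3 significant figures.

Column moisture flux per unit crosswind length is F = V × PW.
Inflow: F_in = 6.85 × 50.5 = 345.925 mm·m/s
Outflow: F_out = 3.64 × 17.3 = 62.972 mm·m/s
Steady-state rate R = (F_in − F_out)/L = (345.925 − 62.972) / 211000 m = 1.341e-03 mm/s.
R = 1.341e-03 × 3600 = 4.83 mm/hr.

R ≈ 4.83 mm/hr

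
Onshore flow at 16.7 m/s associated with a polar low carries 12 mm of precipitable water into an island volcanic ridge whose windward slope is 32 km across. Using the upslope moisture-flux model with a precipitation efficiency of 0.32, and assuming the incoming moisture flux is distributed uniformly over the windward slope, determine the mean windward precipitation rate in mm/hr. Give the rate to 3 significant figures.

R ≈ 7.21 mm/hr

Incoming column moisture flux per unit ridge length: F = V × PW = 16.7 × 12 = 200.4 mm·m/s.
Spread over the 32 km slope with efficiency ε = 0.32: R = ε·F/W = 0.32 × 200.4 / 32000 m = 2.004e-03 mm/s.
R = 2.004e-03 × 3600 = 7.21 mm/hr.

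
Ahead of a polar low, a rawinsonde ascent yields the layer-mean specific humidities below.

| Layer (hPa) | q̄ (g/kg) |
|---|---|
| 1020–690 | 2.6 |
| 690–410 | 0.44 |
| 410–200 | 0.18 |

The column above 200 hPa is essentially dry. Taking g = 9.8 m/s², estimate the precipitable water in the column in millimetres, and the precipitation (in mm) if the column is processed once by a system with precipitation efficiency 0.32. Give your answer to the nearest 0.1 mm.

Precipitable water is the column-integrated vapour mass per unit area: PW = (1/g) Σ q̄ Δp, with q in kg/kg and Δp in Pa (1 kg/m² of water = 1 mm).
Layer 1020–690 hPa: Δp = 330 hPa = 33000 Pa, q̄ = 0.0026 kg/kg → 0.0026 × 33000 / 9.8 = 8.76 mm
Layer 690–410 hPa: Δp = 280 hPa = 28000 Pa, q̄ = 0.00044 kg/kg → 0.00044 × 28000 / 9.8 = 1.26 mm
Layer 410–200 hPa: Δp = 210 hPa = 21000 Pa, q̄ = 0.00018 kg/kg → 0.00018 × 21000 / 9.8 = 0.39 mm
PW = 8.76 + 1.26 + 0.39 = 10.41 ≈ 10.4 mm.
Precipitation = ε × PW = 0.32 × 10.4 = 3.3 mm.

PW ≈ 10.4 mm; precipitation ≈ 3.3 mm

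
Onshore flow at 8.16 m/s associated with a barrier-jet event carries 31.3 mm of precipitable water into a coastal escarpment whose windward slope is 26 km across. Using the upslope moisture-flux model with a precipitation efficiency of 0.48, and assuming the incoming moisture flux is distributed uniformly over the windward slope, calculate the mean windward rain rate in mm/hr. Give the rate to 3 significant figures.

R ≈ 17.0 mm/hr

Incoming column moisture flux per unit ridge length: F = V × PW = 8.16 × 31.3 = 255.408 mm·m/s.
Spread over the 26 km slope with efficiency ε = 0.48: R = ε·F/W = 0.48 × 255.408 / 26000 m = 4.715e-03 mm/s.
R = 4.715e-03 × 3600 = 17.0 mm/hr.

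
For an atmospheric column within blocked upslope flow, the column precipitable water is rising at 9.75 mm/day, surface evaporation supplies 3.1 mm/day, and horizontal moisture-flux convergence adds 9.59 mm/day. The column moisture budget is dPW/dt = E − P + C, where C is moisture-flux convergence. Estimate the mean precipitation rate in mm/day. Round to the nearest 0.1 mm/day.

dPW/dt = +9.75 mm/day.
P = E + C − dPW/dt = 3.1 + (9.59) − (+9.75) = 2.9 mm/day.

P ≈ 2.9 mm/day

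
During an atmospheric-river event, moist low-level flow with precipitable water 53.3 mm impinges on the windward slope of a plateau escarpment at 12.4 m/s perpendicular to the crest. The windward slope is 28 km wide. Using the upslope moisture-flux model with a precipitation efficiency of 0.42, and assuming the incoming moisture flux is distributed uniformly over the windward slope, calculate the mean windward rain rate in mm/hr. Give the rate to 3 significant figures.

Incoming column moisture flux per unit ridge length: F = V × PW = 12.4 × 53.3 = 660.92 mm·m/s.
Spread over the 28 km slope with efficiency ε = 0.42: R = ε·F/W = 0.42 × 660.92 / 28000 m = 9.914e-03 mm/s.
R = 9.914e-03 × 3600 = 35.7 mm/hr.

R ≈ 35.7 mm/hr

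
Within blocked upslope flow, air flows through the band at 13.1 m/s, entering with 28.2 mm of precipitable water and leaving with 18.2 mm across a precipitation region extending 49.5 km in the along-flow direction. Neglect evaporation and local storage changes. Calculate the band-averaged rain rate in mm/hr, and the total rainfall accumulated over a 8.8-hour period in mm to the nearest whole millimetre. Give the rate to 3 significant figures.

Column moisture flux per unit crosswind length is F = V × PW.
Inflow: F_in = 13.1 × 28.2 = 369.42 mm·m/s
Outflow: F_out = 13.1 × 18.2 = 238.42 mm·m/s
Steady-state rate R = (F_in − F_out)/L = (369.42 − 238.42) / 49500 m = 2.646e-03 mm/s.
R = 2.646e-03 × 3600 = 9.53 mm/hr.
Over 8.8 h: total = 9.53 × 8.8 = 83.864 ≈ 84 mm.

R ≈ 9.53 mm/hr; total ≈ 84 mm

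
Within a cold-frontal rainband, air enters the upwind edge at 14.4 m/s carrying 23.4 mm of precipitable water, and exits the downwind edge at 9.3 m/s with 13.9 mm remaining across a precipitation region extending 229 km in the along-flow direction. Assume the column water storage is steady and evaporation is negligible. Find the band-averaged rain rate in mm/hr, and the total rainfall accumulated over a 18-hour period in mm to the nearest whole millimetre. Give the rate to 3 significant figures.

R ≈ 3.26 mm/hr; total ≈ 59 mm

Column moisture flux per unit crosswind length is F = V × PW.
Inflow: F_in = 14.4 × 23.4 = 336.96 mm·m/s
Outflow: F_out = 9.3 × 13.9 = 129.27 mm·m/s
Steady-state rate R = (F_in − F_out)/L = (336.96 − 129.27) / 229000 m = 9.069e-04 mm/s.
R = 9.069e-04 × 3600 = 3.26 mm/hr.
Over 18 h: total = 3.26 × 18 = 58.68 ≈ 59 mm.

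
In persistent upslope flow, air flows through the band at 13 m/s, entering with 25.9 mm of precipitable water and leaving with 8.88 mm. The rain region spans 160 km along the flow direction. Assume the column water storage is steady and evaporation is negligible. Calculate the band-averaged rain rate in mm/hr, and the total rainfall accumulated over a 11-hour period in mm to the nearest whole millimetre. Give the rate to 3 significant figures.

R ≈ 4.98 mm/hr; total ≈ 55 mm

Column moisture flux per unit crosswind length is F = V × PW.
Inflow: F_in = 13 × 25.9 = 336.7 mm·m/s
Outflow: F_out = 13 × 8.88 = 115.44 mm·m/s
Steady-state rate R = (F_in − F_out)/L = (336.7 − 115.44) / 160000 m = 1.383e-03 mm/s.
R = 1.383e-03 × 3600 = 4.98 mm/hr.
Over 11 h: total = 4.98 × 11 = 54.78 ≈ 55 mm.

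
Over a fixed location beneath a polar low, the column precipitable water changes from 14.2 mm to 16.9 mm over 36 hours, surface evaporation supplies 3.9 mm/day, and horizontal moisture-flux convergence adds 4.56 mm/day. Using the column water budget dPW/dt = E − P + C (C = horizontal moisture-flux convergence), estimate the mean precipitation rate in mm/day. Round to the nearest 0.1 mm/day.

P ≈ 6.7 mm/day

dPW/dt = (16.9 − 14.2) mm / (36/24 day) = +1.800 mm/day.
P = E + C − dPW/dt = 3.9 + (4.56) − (+1.800) = 6.7 mm/day.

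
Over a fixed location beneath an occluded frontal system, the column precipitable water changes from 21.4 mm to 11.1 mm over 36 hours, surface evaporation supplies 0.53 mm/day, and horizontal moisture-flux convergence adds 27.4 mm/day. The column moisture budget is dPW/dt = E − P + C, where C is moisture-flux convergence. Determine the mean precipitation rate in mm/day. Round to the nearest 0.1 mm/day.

dPW/dt = (11.1 − 21.4) mm / (36/24 day) = -6.867 mm/day.
P = E + C − dPW/dt = 0.53 + (27.4) − (-6.867) = 34.8 mm/day.

P ≈ 34.8 mm/day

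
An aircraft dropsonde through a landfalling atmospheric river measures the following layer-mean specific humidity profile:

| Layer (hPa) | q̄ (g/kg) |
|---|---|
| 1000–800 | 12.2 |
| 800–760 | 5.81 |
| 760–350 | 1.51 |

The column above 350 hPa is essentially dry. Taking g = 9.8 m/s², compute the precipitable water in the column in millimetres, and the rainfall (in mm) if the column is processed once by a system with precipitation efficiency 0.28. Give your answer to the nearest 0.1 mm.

PW ≈ 33.6 mm; rainfall ≈ 9.4 mm

Precipitable water is the column-integrated vapour mass per unit area: PW = (1/g) Σ q̄ Δp, with q in kg/kg and Δp in Pa (1 kg/m² of water = 1 mm).
Layer 1000–800 hPa: Δp = 200 hPa = 20000 Pa, q̄ = 0.0122 kg/kg → 0.0122 × 20000 / 9.8 = 24.90 mm
Layer 800–760 hPa: Δp = 40 hPa = 4000 Pa, q̄ = 0.00581 kg/kg → 0.00581 × 4000 / 9.8 = 2.37 mm
Layer 760–350 hPa: Δp = 410 hPa = 41000 Pa, q̄ = 0.00151 kg/kg → 0.00151 × 41000 / 9.8 = 6.32 mm
PW = 24.90 + 2.37 + 6.32 = 33.59 ≈ 33.6 mm.
Rainfall = ε × PW = 0.28 × 33.6 = 9.4 mm.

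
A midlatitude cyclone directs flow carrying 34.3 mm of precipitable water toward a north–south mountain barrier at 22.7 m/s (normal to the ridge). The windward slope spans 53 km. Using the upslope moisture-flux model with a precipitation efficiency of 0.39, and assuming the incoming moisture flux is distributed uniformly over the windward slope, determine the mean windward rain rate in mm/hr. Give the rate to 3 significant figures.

Incoming column moisture flux per unit ridge length: F = V × PW = 22.7 × 34.3 = 778.61 mm·m/s.
Spread over the 53 km slope with efficiency ε = 0.39: R = ε·F/W = 0.39 × 778.61 / 53000 m = 5.729e-03 mm/s.
R = 5.729e-03 × 3600 = 20.6 mm/hr.

R ≈ 20.6 mm/hr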